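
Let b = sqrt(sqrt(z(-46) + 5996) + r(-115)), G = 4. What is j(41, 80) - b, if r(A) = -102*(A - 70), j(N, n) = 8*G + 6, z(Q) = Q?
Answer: 38 - sqrt(18870 + 5*sqrt(238)) ≈ -99.649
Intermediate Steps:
j(N, n) = 38 (j(N, n) = 8*4 + 6 = 32 + 6 = 38)
r(A) = 7140 - 102*A (r(A) = -102*(-70 + A) = 7140 - 102*A)
b = sqrt(18870 + 5*sqrt(238)) (b = sqrt(sqrt(-46 + 5996) + (7140 - 102*(-115))) = sqrt(sqrt(5950) + (7140 + 11730)) = sqrt(5*sqrt(238) + 18870) = sqrt(18870 + 5*sqrt(238)) ≈ 137.65)
j(41, 80) - b = 38 - sqrt(18870 + 5*sqrt(238))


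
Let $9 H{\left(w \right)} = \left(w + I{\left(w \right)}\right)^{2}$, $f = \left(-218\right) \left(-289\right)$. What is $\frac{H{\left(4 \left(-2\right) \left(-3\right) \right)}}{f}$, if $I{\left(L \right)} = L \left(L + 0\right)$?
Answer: $\frac{20000}{31501} \approx 0.6349$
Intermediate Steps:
$I{\left(L \right)} = L^{2}$ ($I{\left(L \right)} = L L = L^{2}$)
$f = 63002$
$H{\left(w \right)} = \frac{\left(w + w^{2}\right)^{2}}{9}$
$\frac{H{\left(4 \left(-2\right) \left(-3\right) \right)}}{f} = \frac{\frac{1}{9} \left(4 \left(-2\right) \left(-3\right)\right)^{2} \left(1 + 4 \left(-2\right) \left(-3\right)\right)^{2}}{63002} = \frac{\left(\left(-8\right) \left(-3\right)\right)^{2} \left(1 - -24\right)^{2}}{9} \cdot \frac{1}{63002} = \frac{24^{2} \left(1 + 24\right)^{2}}{9} \cdot \frac{1}{63002} = \frac{1}{9} \cdot 576 \cdot 25^{2} \cdot \frac{1}{63002} = \frac{1}{9} \cdot 576 \cdot 625 \cdot \frac{1}{63002} = 40000 \cdot \frac{1}{63002} = \frac{20000}{31501}$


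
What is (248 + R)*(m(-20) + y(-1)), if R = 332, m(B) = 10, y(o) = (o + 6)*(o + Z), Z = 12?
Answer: 37700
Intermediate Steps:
y(o) = (6 + o)*(12 + o) (y(o) = (o + 6)*(o + 12) = (6 + o)*(12 + o))
(248 + R)*(m(-20) + y(-1)) = (248 + 332)*(10 + (72 + (-1)² + 18*(-1))) = 580*(10 + (72 + 1 - 18)) = 580*(10 + 55) = 580*65 = 37700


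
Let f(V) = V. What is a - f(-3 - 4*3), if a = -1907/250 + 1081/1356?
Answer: 1384679/169500 ≈ 8.1692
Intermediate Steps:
a = -1157821/169500 (a = -1907*1/250 + 1081*(1/1356) = -1907/250 + 1081/1356 = -1157821/169500 ≈ -6.8308)
a - f(-3 - 4*3) = -1157821/169500 - (-3 - 4*3) = -1157821/169500 - (-3 - 12) = -1157821/169500 - 1*(-15) = -1157821/169500 + 15 = 1384679/169500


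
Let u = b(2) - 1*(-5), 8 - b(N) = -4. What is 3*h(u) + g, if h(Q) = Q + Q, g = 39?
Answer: 141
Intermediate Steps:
b(N) = 12 (b(N) = 8 - 1*(-4) = 8 + 4 = 12)
u = 17 (u = 12 - 1*(-5) = 12 + 5 = 17)
h(Q) = 2*Q
3*h(u) + g = 3*(2*17) + 39 = 3*34 + 39 = 102 + 39 = 141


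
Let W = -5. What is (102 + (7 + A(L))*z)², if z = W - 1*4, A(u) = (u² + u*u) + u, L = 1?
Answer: 144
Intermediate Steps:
A(u) = u + 2*u² (A(u) = (u² + u²) + u = 2*u² + u = u + 2*u²)
z = -9 (z = -5 - 1*4 = -5 - 4 = -9)
(102 + (7 + A(L))*z)² = (102 + (7 + 1*(1 + 2*1))*(-9))² = (102 + (7 + 1*(1 + 2))*(-9))² = (102 + (7 + 1*3)*(-9))² = (102 + (7 + 3)*(-9))² = (102 + 10*(-9))² = (102 - 90)² = 12² = 144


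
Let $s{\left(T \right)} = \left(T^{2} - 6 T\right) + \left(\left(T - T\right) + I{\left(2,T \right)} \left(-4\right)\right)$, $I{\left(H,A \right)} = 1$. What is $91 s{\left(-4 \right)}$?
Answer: $3276$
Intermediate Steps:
$s{\left(T \right)} = -4 + T^{2} - 6 T$ ($s{\left(T \right)} = \left(T^{2} - 6 T\right) + \left(\left(T - T\right) + 1 \left(-4\right)\right) = \left(T^{2} - 6 T\right) + \left(0 - 4\right) = \left(T^{2} - 6 T\right) - 4 = -4 + T^{2} - 6 T$)
$91 s{\left(-4 \right)} = 91 \left(-4 + \left(-4\right)^{2} - -24\right) = 91 \left(-4 + 16 + 24\right) = 91 \cdot 36 = 3276$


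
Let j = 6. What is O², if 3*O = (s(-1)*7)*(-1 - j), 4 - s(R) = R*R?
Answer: 2401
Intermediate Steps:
s(R) = 4 - R² (s(R) = 4 - R*R = 4 - R²)
O = -49 (O = (((4 - 1*(-1)²)*7)*(-1 - 1*6))/3 = (((4 - 1*1)*7)*(-1 - 6))/3 = (((4 - 1)*7)*(-7))/3 = ((3*7)*(-7))/3 = (21*(-7))/3 = (⅓)*(-147) = -49)
O² = (-49)² = 2401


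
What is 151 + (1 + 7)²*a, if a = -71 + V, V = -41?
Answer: -7017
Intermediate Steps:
a = -112 (a = -71 - 41 = -112)
151 + (1 + 7)²*a = 151 + (1 + 7)²*(-112) = 151 + 8²*(-112) = 151 + 64*(-112) = 151 - 7168 = -7017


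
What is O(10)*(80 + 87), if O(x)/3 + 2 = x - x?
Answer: -1002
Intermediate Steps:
O(x) = -6 (O(x) = -6 + 3*(x - x) = -6 + 3*0 = -6 + 0 = -6)
O(10)*(80 + 87) = -6*(80 + 87) = -6*167 = -1002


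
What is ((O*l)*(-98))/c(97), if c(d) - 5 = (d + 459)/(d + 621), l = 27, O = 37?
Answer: -11715606/691 ≈ -16955.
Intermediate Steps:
c(d) = 5 + (459 + d)/(621 + d) (c(d) = 5 + (d + 459)/(d + 621) = 5 + (459 + d)/(621 + d))
((O*l)*(-98))/c(97) = ((37*27)*(-98))/((6*(594 + 97)/(621 + 97))) = (999*(-98))/((6*691/718)) = -97902/(6*(1/718)*691) = -97902/2073/359 = -97902*359/2073 = -11715606/691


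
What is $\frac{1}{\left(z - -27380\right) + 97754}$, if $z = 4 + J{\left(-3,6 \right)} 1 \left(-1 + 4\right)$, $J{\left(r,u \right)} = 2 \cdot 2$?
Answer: $\frac{1}{125150} \approx 7.9904 \cdot 10^{-6}$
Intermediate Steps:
$J{\left(r,u \right)} = 4$
$z = 16$ ($z = 4 + 4 \cdot 1 \left(-1 + 4\right) = 4 + 4 \cdot 1 \cdot 3 = 4 + 4 \cdot 3 = 4 + 12 = 16$)
$\frac{1}{\left(z - -27380\right) + 97754} = \frac{1}{\left(16 - -27380\right) + 97754} = \frac{1}{\left(16 + 27380\right) + 97754} = \frac{1}{27396 + 97754} = \frac{1}{125150}$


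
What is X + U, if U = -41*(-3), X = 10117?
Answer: 10240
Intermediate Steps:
U = 123
X + U = 10117 + 123 = 10240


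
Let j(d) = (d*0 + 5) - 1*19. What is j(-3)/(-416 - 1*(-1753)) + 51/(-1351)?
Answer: -12443/258041 ≈ -0.048221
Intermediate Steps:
j(d) = -14 (j(d) = (0 + 5) - 19 = 5 - 19 = -14)
j(-3)/(-416 - 1*(-1753)) + 51/(-1351) = -14/(-416 - 1*(-1753)) + 51/(-1351) = -14/(-416 + 1753) + 51*(-1/1351) = -14/1337 - 51/1351 = -14*1/1337 - 51/1351 = -2/191 - 51/1351 = -12443/258041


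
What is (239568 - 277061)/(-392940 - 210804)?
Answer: 37493/603744 ≈ 0.062101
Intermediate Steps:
(239568 - 277061)/(-392940 - 210804) = -37493/(-603744) = -37493*(-1/603744) = 37493/603744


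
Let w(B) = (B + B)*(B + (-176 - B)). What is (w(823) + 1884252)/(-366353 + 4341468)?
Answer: 1594556/3975115 ≈ 0.40113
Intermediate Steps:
w(B) = -352*B (w(B) = (2*B)*(-176) = -352*B)
(w(823) + 1884252)/(-366353 + 4341468) = (-352*823 + 1884252)/(-366353 + 4341468) = (-289696 + 1884252)/3975115 = 1594556*(1/3975115) = 1594556/3975115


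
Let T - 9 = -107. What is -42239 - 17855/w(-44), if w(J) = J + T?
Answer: -5980083/142 ≈ -42113.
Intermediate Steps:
T = -98 (T = 9 - 107 = -98)
w(J) = -98 + J (w(J) = J - 98 = -98 + J)
-42239 - 17855/w(-44) = -42239 - 17855/(-98 - 44) = -42239 - 17855/(-142) = -42239 - 17855*(-1/142) = -42239 + 17855/142 = -5980083/142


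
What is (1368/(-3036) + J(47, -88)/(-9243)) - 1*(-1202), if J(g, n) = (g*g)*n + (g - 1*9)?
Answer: 2858969618/2338479 ≈ 1222.6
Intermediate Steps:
J(g, n) = -9 + g + n*g**2 (J(g, n) = g**2*n + (g - 9) = n*g**2 + (-9 + g) = -9 + g + n*g**2)
(1368/(-3036) + J(47, -88)/(-9243)) - 1*(-1202) = (1368/(-3036) + (-9 + 47 - 88*47**2)/(-9243)) - 1*(-1202) = (1368*(-1/3036) + (-9 + 47 - 88*2209)*(-1/9243)) + 1202 = (-114/253 + (-9 + 47 - 194392)*(-1/9243)) + 1202 = (-114/253 - 194354*(-1/9243)) + 1202 = (-114/253 + 194354/9243) + 1202 = 48117860/2338479 + 1202 = 2858969618/2338479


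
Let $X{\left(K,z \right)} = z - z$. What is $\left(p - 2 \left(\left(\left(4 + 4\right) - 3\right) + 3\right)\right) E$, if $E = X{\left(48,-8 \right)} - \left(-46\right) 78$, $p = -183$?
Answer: $-714012$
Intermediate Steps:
$X{\left(K,z \right)} = 0$
$E = 3588$ ($E = 0 - \left(-46\right) 78 = 0 - -3588 = 0 + 3588 = 3588$)
$\left(p - 2 \left(\left(\left(4 + 4\right) - 3\right) + 3\right)\right) E = \left(-183 - 2 \left(\left(\left(4 + 4\right) - 3\right) + 3\right)\right) 3588 = \left(-183 - 2 \left(\left(8 - 3\right) + 3\right)\right) 3588 = \left(-183 - 2 \left(5 + 3\right)\right) 3588 = \left(-183 - 16\right) 3588 = \left(-199\right) 3588 = -714012$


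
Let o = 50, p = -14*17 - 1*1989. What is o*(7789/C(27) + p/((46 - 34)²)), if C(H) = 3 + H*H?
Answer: -1059475/4392 ≈ -241.23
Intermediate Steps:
C(H) = 3 + H²
p = -2227 (p = -238 - 1989 = -2227)
o*(7789/C(27) + p/((46 - 34)²)) = 50*(7789/(3 + 27²) - 2227/(46 - 34)²) = 50*(7789/(3 + 729) - 2227/(12²)) = 50*(7789/732 - 2227/144) = 50*(-42379/8784) = -1059475/4392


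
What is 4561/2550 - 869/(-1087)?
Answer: 7173757/2771850 ≈ 2.5881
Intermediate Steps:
4561/2550 - 869/(-1087) = 4561*(1/2550) - 869*(-1/1087) = 4561/2550 + 869/1087 = 7173757/2771850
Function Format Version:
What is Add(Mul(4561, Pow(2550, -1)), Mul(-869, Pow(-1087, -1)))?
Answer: Rational(7173757, 2771850) ≈ 2.5881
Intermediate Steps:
Add(Mul(4561, Pow(2550, -1)), Mul(-869, Pow(-1087, -1))) = Add(Mul(4561, Rational(1, 2550)), Mul(-869, Rational(-1, 1087))) = Add(Rational(4561, 2550), Rational(869, 1087)) = Rational(7173757, 2771850)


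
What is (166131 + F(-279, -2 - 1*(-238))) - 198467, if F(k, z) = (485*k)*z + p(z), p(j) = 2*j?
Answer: -31966204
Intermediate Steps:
F(k, z) = 2*z + 485*k*z (F(k, z) = (485*k)*z + 2*z = 485*k*z + 2*z = 2*z + 485*k*z)
(166131 + F(-279, -2 - 1*(-238))) - 198467 = (166131 + (-2 - 1*(-238))*(2 + 485*(-279))) - 198467 = (166131 + (-2 + 238)*(2 - 135315)) - 198467 = (166131 + 236*(-135313)) - 198467 = (166131 - 31933868) - 198467 = -31767737 - 198467 = -31966204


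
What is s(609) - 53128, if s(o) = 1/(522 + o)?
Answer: -60087767/1131 ≈ -53128.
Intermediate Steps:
s(609) - 53128 = 1/(522 + 609) - 53128 = 1/1131 - 53128 = -60087767/1131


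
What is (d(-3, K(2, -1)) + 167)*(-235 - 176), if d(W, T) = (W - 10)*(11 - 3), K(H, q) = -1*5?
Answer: -25893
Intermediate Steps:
K(H, q) = -5
d(W, T) = -80 + 8*W (d(W, T) = (-10 + W)*8 = -80 + 8*W)
(d(-3, K(2, -1)) + 167)*(-235 - 176) = ((-80 + 8*(-3)) + 167)*(-235 - 176) = ((-80 - 24) + 167)*(-411) = (-104 + 167)*(-411) = 63*(-411) = -25893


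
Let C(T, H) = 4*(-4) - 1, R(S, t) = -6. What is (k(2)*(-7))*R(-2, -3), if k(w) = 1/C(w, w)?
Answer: -42/17 ≈ -2.4706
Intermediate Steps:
C(T, H) = -17 (C(T, H) = -16 - 1 = -17)
k(w) = -1/17 (k(w) = 1/(-17) = -1/17)
(k(2)*(-7))*R(-2, -3) = -1/17*(-7)*(-6) = (7/17)*(-6) = -42/17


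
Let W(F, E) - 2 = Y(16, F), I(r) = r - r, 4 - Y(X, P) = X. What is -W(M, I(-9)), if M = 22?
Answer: 10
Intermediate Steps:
Y(X, P) = 4 - X
I(r) = 0
W(F, E) = -10 (W(F, E) = 2 + (4 - 1*16) = 2 + (4 - 16) = 2 - 12 = -10)
-W(M, I(-9)) = -1*(-10) = 10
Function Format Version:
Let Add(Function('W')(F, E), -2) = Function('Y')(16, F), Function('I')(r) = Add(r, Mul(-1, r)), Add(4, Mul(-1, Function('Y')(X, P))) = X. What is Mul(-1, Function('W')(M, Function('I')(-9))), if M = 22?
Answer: 10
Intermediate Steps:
Function('Y')(X, P) = Add(4, Mul(-1, X))
Function('I')(r) = 0
Function('W')(F, E) = -10 (Function('W')(F, E) = Add(2, Add(4, Mul(-1, 16))) = Add(2, Add(4, -16)) = Add(2, -12) = -10)
Mul(-1, Function('W')(M, Function('I')(-9))) = Mul(-1, -10) = 10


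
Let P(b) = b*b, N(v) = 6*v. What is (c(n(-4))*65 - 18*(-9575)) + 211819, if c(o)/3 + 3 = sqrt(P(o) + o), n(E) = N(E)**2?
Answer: 383584 + 4680*sqrt(577) ≈ 4.9600e+5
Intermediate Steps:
P(b) = b**2
n(E) = 36*E**2 (n(E) = (6*E)**2 = 36*E**2)
c(o) = -9 + 3*sqrt(o + o**2) (c(o) = -9 + 3*sqrt(o**2 + o) = -9 + 3*sqrt(o + o**2))
(c(n(-4))*65 - 18*(-9575)) + 211819 = ((-9 + 3*sqrt((36*(-4)**2)*(1 + 36*(-4)**2)))*65 - 18*(-9575)) + 211819 = ((-9 + 3*sqrt((36*16)*(1 + 36*16)))*65 + 172350) + 211819 = ((-9 + 3*sqrt(576*(1 + 576)))*65 + 172350) + 211819 = ((-9 + 3*sqrt(576*577))*65 + 172350) + 211819 = ((-9 + 3*sqrt(332352))*65 + 172350) + 211819 = ((-9 + 3*(24*sqrt(577)))*65 + 172350) + 211819 = ((-9 + 72*sqrt(577))*65 + 172350) + 211819 = ((-585 + 4680*sqrt(577)) + 172350) + 211819 = (171765 + 4680*sqrt(577)) + 211819 = 383584 + 4680*sqrt(577)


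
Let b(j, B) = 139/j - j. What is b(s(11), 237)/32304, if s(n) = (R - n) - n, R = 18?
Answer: -41/43072 ≈ -0.00095189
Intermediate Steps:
s(n) = 18 - 2*n (s(n) = (18 - n) - n = 18 - 2*n)
b(j, B) = -j + 139/j
b(s(11), 237)/32304 = (-(18 - 2*11) + 139/(18 - 2*11))/32304 = (-(18 - 22) + 139/(18 - 22))*(1/32304) = (-1*(-4) + 139/(-4))*(1/32304) = (4 + 139*(-¼))*(1/32304) = (4 - 139/4)*(1/32304) = -123/4*1/32304 = -41/43072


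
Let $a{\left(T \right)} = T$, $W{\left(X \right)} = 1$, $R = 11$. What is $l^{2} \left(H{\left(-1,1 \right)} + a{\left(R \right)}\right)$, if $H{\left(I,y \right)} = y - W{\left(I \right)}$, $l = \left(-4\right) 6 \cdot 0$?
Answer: $0$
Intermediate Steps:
$l = 0$ ($l = \left(-24\right) 0 = 0$)
$H{\left(I,y \right)} = -1 + y$ ($H{\left(I,y \right)} = y - 1 = -1 + y$)
$l^{2} \left(H{\left(-1,1 \right)} + a{\left(R \right)}\right) = 0^{2} \left(\left(-1 + 1\right) + 11\right) = 0 \left(0 + 11\right) = 0 \cdot 11 = 0$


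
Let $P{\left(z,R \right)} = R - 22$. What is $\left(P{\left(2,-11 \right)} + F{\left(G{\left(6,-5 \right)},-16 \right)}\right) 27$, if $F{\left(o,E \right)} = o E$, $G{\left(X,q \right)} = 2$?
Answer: $-1755$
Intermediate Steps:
$P{\left(z,R \right)} = -22 + R$
$F{\left(o,E \right)} = E o$
$\left(P{\left(2,-11 \right)} + F{\left(G{\left(6,-5 \right)},-16 \right)}\right) 27 = \left(\left(-22 - 11\right) - 32\right) 27 = \left(-33 - 32\right) 27 = \left(-65\right) 27 = -1755$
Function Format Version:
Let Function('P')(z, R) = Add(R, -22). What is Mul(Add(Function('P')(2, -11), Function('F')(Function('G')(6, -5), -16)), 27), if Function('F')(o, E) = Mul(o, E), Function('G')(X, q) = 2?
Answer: -1755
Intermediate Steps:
Function('P')(z, R) = Add(-22, R)
Function('F')(o, E) = Mul(E, o)
Mul(Add(Function('P')(2, -11), Function('F')(Function('G')(6, -5), -16)), 27) = Mul(Add(Add(-22, -11), Mul(-16, 2)), 27) = Mul(Add(-33, -32), 27) = Mul(-65, 27) = -1755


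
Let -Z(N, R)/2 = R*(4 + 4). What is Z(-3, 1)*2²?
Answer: -64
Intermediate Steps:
Z(N, R) = -16*R (Z(N, R) = -2*R*(4 + 4) = -2*R*8 = -16*R)
Z(-3, 1)*2² = -16*1*2² = -16*4 = -64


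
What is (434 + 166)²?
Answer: 360000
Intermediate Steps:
(434 + 166)² = 600² = 360000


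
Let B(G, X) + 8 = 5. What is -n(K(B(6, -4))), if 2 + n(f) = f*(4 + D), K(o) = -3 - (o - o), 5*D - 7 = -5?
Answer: 76/5 ≈ 15.200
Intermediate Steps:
D = ⅖ (D = 7/5 + (⅕)*(-5) = 7/5 - 1 = ⅖ ≈ 0.40000)
B(G, X) = -3 (B(G, X) = -8 + 5 = -3)
K(o) = -3 (K(o) = -3 - 1*0 = -3 + 0 = -3)
n(f) = -2 + 22*f/5 (n(f) = -2 + f*(4 + ⅖) = -2 + f*(22/5) = -2 + 22*f/5)
-n(K(B(6, -4))) = -(-2 + (22/5)*(-3)) = -(-2 - 66/5) = -1*(-76/5) = 76/5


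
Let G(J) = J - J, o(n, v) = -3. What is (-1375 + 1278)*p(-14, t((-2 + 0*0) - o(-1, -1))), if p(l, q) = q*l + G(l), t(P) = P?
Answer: 1358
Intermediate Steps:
G(J) = 0
p(l, q) = l*q (p(l, q) = q*l + 0 = l*q + 0 = l*q)
(-1375 + 1278)*p(-14, t((-2 + 0*0) - o(-1, -1))) = (-1375 + 1278)*(-14*((-2 + 0*0) - 1*(-3))) = -(-1358)*((-2 + 0) + 3) = -(-1358)*(-2 + 3) = -(-1358) = -97*(-14) = 1358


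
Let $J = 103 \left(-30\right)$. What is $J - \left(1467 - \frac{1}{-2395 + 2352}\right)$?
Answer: $- \frac{195952}{43} \approx -4557.0$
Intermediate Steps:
$J = -3090$
$J - \left(1467 - \frac{1}{-2395 + 2352}\right) = -3090 - \left(1467 - \frac{1}{-2395 + 2352}\right) = -3090 - \left(1467 - \frac{1}{-43}\right) = -3090 - \left(1467 - - \frac{1}{43}\right) = -3090 - \left(1467 + \frac{1}{43}\right) = -3090 - \frac{63082}{43} = - \frac{195952}{43}$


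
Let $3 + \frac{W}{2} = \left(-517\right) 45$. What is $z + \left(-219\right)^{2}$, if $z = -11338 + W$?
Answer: $-9913$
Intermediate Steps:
$W = -46536$ ($W = -6 + 2 \left(\left(-517\right) 45\right) = -6 + 2 \left(-23265\right) = -6 - 46530 = -46536$)
$z = -57874$ ($z = -11338 - 46536 = -57874$)
$z + \left(-219\right)^{2} = -57874 + \left(-219\right)^{2} = -57874 + 47961 = -9913$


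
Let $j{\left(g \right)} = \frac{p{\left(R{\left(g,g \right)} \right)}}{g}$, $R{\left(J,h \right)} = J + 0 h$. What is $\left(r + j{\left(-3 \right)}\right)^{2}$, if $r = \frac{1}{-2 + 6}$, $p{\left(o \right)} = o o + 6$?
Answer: $\frac{361}{16} \approx 22.563$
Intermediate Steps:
$R{\left(J,h \right)} = J$ ($R{\left(J,h \right)} = J + 0 = J$)
$p{\left(o \right)} = 6 + o^{2}$ ($p{\left(o \right)} = o^{2} + 6 = 6 + o^{2}$)
$j{\left(g \right)} = \frac{6 + g^{2}}{g}$
$r = \frac{1}{4} \approx 0.25$
$\left(r + j{\left(-3 \right)}\right)^{2} = \left(\frac{1}{4} - \left(3 - \frac{6}{-3}\right)\right)^{2} = \left(\frac{1}{4} + \left(-3 + 6 \left(- \frac{1}{3}\right)\right)\right)^{2} = \left(\frac{1}{4} - 5\right)^{2} = \left(- \frac{19}{4}\right)^{2} = \frac{361}{16}$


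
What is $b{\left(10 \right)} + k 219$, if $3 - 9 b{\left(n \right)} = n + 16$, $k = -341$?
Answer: $- \frac{672134}{9} \approx -74682.0$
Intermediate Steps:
$b{\left(n \right)} = - \frac{13}{9} - \frac{n}{9}$ ($b{\left(n \right)} = \frac{1}{3} - \frac{n + 16}{9} = \frac{1}{3} - \frac{16 + n}{9} = \frac{1}{3} - \left(\frac{16}{9} + \frac{n}{9}\right) = - \frac{13}{9} - \frac{n}{9}$)
$b{\left(10 \right)} + k 219 = \left(- \frac{13}{9} - \frac{10}{9}\right) - 74679 = - \frac{23}{9} - 74679 = - \frac{672134}{9}$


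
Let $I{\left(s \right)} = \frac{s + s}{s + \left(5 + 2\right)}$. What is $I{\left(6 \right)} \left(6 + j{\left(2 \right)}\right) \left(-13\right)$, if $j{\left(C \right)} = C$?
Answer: $-96$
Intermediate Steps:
$I{\left(s \right)} = \frac{2 s}{7 + s}$ ($I{\left(s \right)} = \frac{2 s}{s + 7} = \frac{2 s}{7 + s}$)
$I{\left(6 \right)} \left(6 + j{\left(2 \right)}\right) \left(-13\right) = 2 \cdot 6 \frac{1}{7 + 6} \left(6 + 2\right) \left(-13\right) = 2 \cdot 6 \cdot \frac{1}{13} \cdot 8 \left(-13\right) = 2 \cdot 6 \cdot \frac{1}{13} \left(-104\right) = \frac{12}{13} \left(-104\right) = -96$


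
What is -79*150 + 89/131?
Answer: -1552261/131 ≈ -11849.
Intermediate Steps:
-79*150 + 89/131 = -11850 + 89*(1/131) = -11850 + 89/131 = -1552261/131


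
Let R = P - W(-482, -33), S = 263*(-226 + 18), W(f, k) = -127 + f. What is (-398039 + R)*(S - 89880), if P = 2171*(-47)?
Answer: 72214936728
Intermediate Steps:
P = -102037
S = -54704 (S = 263*(-208) = -54704)
R = -101428 (R = -102037 - (-127 - 482) = -102037 - 1*(-609) = -102037 + 609 = -101428)
(-398039 + R)*(S - 89880) = (-398039 - 101428)*(-54704 - 89880) = -499467*(-144584) = 72214936728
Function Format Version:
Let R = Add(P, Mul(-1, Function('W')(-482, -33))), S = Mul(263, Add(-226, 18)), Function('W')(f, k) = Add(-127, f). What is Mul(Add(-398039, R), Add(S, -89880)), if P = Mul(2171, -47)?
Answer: 72214936728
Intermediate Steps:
P = -102037
S = -54704 (S = Mul(263, -208) = -54704)
R = -101428 (R = Add(-102037, Mul(-1, Add(-127, -482))) = Add(-102037, Mul(-1, -609)) = Add(-102037, 609) = -101428)
Mul(Add(-398039, R), Add(S, -89880)) = Mul(Add(-398039, -101428), Add(-54704, -89880)) = Mul(-499467, -144584) = 72214936728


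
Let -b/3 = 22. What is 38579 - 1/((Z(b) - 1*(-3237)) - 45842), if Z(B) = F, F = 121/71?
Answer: 116695070957/3024834 ≈ 38579.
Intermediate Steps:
b = -66 (b = -3*22 = -66)
F = 121/71 (F = 121*(1/71) = 121/71 ≈ 1.7042)
Z(B) = 121/71
38579 - 1/((Z(b) - 1*(-3237)) - 45842) = 38579 - 1/((121/71 - 1*(-3237)) - 45842) = 38579 - 1/((121/71 + 3237) - 45842) = 38579 - 1/(229948/71 - 45842) = 38579 - 1/(-3024834/71) = 38579 - 1*(-71/3024834) = 38579 + 71/3024834 = 116695070957/3024834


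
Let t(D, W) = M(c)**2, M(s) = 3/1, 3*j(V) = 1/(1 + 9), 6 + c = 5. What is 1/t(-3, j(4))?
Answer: 1/9 ≈ 0.11111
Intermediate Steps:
c = -1 (c = -6 + 5 = -1)
j(V) = 1/30 (j(V) = 1/(3*(1 + 9)) = (1/3)/10 = (1/3)*(1/10) = 1/30)
M(s) = 3 (M(s) = 3*1 = 3)
t(D, W) = 9 (t(D, W) = 3**2 = 9)
1/t(-3, j(4)) = 1/9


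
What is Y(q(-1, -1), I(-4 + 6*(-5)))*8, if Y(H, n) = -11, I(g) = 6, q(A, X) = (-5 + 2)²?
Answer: -88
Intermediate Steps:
q(A, X) = 9 (q(A, X) = (-3)² = 9)
Y(q(-1, -1), I(-4 + 6*(-5)))*8 = -11*8 = -88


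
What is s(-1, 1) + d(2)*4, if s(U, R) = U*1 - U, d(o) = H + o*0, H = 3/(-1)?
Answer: -12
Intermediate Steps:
H = -3 (H = 3*(-1) = -3)
d(o) = -3 (d(o) = -3 + o*0 = -3 + 0 = -3)
s(U, R) = 0 (s(U, R) = U - U = 0)
s(-1, 1) + d(2)*4 = 0 - 3*4 = 0 - 12 = -12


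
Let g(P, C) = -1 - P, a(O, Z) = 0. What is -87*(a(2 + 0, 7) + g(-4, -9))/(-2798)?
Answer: 261/2798 ≈ 0.093281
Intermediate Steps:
-87*(a(2 + 0, 7) + g(-4, -9))/(-2798) = -87*(0 + (-1 - 1*(-4)))/(-2798) = -87*(0 + (-1 + 4))*(-1/2798) = -87*(0 + 3)*(-1/2798) = -87*3*(-1/2798) = -261*(-1/2798) = 261/2798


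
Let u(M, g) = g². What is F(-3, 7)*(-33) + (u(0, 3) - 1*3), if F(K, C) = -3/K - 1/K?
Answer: -38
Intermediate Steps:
F(K, C) = -4/K
F(-3, 7)*(-33) + (u(0, 3) - 1*3) = -4/(-3)*(-33) + (3² - 1*3) = -4*(-⅓)*(-33) + (9 - 3) = (4/3)*(-33) + 6 = -44 + 6 = -38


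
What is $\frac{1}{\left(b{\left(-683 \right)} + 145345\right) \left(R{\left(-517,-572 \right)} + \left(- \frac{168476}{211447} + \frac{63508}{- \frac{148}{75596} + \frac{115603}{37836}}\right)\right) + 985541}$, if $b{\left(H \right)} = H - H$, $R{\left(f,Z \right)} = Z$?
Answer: $\frac{92333879439151}{271532358665709043751707} \approx 3.4005 \cdot 10^{-10}$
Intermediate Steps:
$b{\left(H \right)} = 0$
$\frac{1}{\left(b{\left(-683 \right)} + 145345\right) \left(R{\left(-517,-572 \right)} + \left(- \frac{168476}{211447} + \frac{63508}{- \frac{148}{75596} + \frac{115603}{37836}}\right)\right) + 985541} = \frac{1}{\left(0 + 145345\right) \left(-572 + \left(- \frac{168476}{211447} + \frac{63508}{- \frac{148}{75596} + \frac{115603}{37836}}\right)\right) + 985541} = \frac{1}{145345 \left(-572 + \left(\left(-168476\right) \frac{1}{211447} + \frac{63508}{\left(-148\right) \frac{1}{75596} + 115603 \cdot \frac{1}{37836}}\right)\right) + 985541} = \frac{1}{145345 \left(-572 - \left(\frac{168476}{211447} - \frac{63508}{- \frac{37}{18899} + \frac{115603}{37836}}\right)\right) + 985541} = \frac{1}{145345 \left(-572 - \left(\frac{168476}{211447} - \frac{63508}{\frac{2183381165}{715062564}}\right)\right) + 985541} = \frac{1}{145345 \left(-572 + \left(- \frac{168476}{211447} + 63508 \cdot \frac{715062564}{2183381165}\right)\right) + 985541} = \frac{1}{145345 \left(-572 + \left(- \frac{168476}{211447} + \frac{45412193314512}{2183381165}\right)\right) + 985541} = \frac{1}{145345 \left(-572 + \frac{9601904192448464324}{461669397195755}\right) + 985541} = \frac{1}{145345 \cdot \frac{9337829297252492464}{461669397195755} + 985541} = \frac{1}{\frac{271441359841832703436016}{92333879439151} + 985541} = \frac{1}{\frac{271532358665709043751707}{92333879439151}} = \frac{92333879439151}{271532358665709043751707}$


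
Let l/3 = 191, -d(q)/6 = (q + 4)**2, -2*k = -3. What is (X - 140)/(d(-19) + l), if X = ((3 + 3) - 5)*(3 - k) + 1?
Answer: 275/1554 ≈ 0.17696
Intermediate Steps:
k = 3/2 (k = -1/2*(-3) = 3/2 ≈ 1.5000)
d(q) = -6*(4 + q)**2 (d(q) = -6*(q + 4)**2 = -6*(4 + q)**2)
l = 573 (l = 3*191 = 573)
X = 5/2 (X = ((3 + 3) - 5)*(3 - 1*3/2) + 1 = (6 - 5)*(3 - 3/2) + 1 = 1*(3/2) + 1 = 3/2 + 1 = 5/2 ≈ 2.5000)
(X - 140)/(d(-19) + l) = (5/2 - 140)/(-6*(4 - 19)**2 + 573) = -275/(2*(-6*(-15)**2 + 573)) = -275/(2*(-6*225 + 573)) = -275/(2*(-1350 + 573)) = -275/2/(-777) = -275/2*(-1/777) = 275/1554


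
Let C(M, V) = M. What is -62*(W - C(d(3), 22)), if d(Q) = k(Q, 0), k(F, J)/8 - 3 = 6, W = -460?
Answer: 32984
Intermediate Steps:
k(F, J) = 72 (k(F, J) = 24 + 8*6 = 24 + 48 = 72)
d(Q) = 72
-62*(W - C(d(3), 22)) = -62*(-460 - 1*72) = -62*(-460 - 72) = -62*(-532) = 32984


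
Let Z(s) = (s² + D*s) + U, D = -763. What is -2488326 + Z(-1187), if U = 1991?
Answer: -171685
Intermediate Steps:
Z(s) = 1991 + s² - 763*s (Z(s) = (s² - 763*s) + 1991 = 1991 + s² - 763*s)
-2488326 + Z(-1187) = -2488326 + (1991 + (-1187)² - 763*(-1187)) = -2488326 + (1991 + 1408969 + 905681) = -2488326 + 2316641 = -171685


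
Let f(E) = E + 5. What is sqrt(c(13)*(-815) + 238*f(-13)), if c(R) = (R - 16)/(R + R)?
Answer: I*sqrt(1223534)/26 ≈ 42.544*I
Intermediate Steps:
f(E) = 5 + E
c(R) = (-16 + R)/(2*R) (c(R) = (-16 + R)/((2*R)) = (-16 + R)*(1/(2*R)) = (-16 + R)/(2*R))
sqrt(c(13)*(-815) + 238*f(-13)) = sqrt(((1/2)*(-16 + 13)/13)*(-815) + 238*(5 - 13)) = sqrt(((1/2)*(1/13)*(-3))*(-815) + 238*(-8)) = sqrt(-3/26*(-815) - 1904) = sqrt(2445/26 - 1904) = sqrt(-47059/26) = I*sqrt(1223534)/26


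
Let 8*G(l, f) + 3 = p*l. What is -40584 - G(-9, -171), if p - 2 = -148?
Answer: -325983/8 ≈ -40748.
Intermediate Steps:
p = -146 (p = 2 - 148 = -146)
G(l, f) = -3/8 - 73*l/4 (G(l, f) = -3/8 + (-146*l)/8 = -3/8 - 73*l/4)
-40584 - G(-9, -171) = -40584 - (-3/8 - 73/4*(-9)) = -40584 - (-3/8 + 657/4) = -40584 - 1*1311/8 = -40584 - 1311/8 = -325983/8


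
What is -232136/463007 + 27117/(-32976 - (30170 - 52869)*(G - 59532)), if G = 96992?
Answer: -197366084419885/393681686032948 ≈ -0.50133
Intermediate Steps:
-232136/463007 + 27117/(-32976 - (30170 - 52869)*(G - 59532)) = -232136/463007 + 27117/(-32976 - (30170 - 52869)*(96992 - 59532)) = -232136*1/463007 + 27117/(-32976 - (-22699)*37460) = -232136/463007 + 27117/(-32976 - 1*(-850304540)) = -232136/463007 + 27117/(-32976 + 850304540) = -232136/463007 + 27117/850271564 = -197366084419885/393681686032948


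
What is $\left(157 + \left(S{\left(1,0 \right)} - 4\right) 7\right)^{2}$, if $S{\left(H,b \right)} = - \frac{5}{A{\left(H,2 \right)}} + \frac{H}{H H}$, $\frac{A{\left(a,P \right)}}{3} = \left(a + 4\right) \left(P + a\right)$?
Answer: $\frac{1481089}{81} \approx 18285.0$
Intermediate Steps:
$A{\left(a,P \right)} = 3 \left(4 + a\right) \left(P + a\right)$ ($A{\left(a,P \right)} = 3 \left(a + 4\right) \left(P + a\right) = 3 \left(4 + a\right) \left(P + a\right)$)
$S{\left(H,b \right)} = \frac{1}{H} - \frac{5}{24 + 3 H^{2} + 18 H}$ ($S{\left(H,b \right)} = - \frac{5}{3 H^{2} + 12 \cdot 2 + 12 H + 3 \cdot 2 H} + \frac{H}{H H} = - \frac{5}{3 H^{2} + 24 + 12 H + 6 H} + \frac{H}{H^{2}} = - \frac{5}{24 + 3 H^{2} + 18 H} + \frac{H}{H^{2}} = - \frac{5}{24 + 3 H^{2} + 18 H} + \frac{1}{H} = \frac{1}{H} - \frac{5}{24 + 3 H^{2} + 18 H}$)
$\left(157 + \left(S{\left(1,0 \right)} - 4\right) 7\right)^{2} = \left(157 + \left(\frac{8 + 1^{2} + \frac{13}{3} \cdot 1}{1 \left(8 + 1^{2} + 6 \cdot 1\right)} - 4\right) 7\right)^{2} = \left(157 + \left(1 \frac{1}{8 + 1 + 6} \left(8 + 1 + \frac{13}{3}\right) - 4\right) 7\right)^{2} = \left(157 + \left(1 \cdot \frac{1}{15} \cdot \frac{40}{3} - 4\right) 7\right)^{2} = \left(157 + \left(\frac{8}{9} - 4\right) 7\right)^{2} = \left(157 - \frac{196}{9}\right)^{2} = \left(\frac{1217}{9}\right)^{2} = \frac{1481089}{81}$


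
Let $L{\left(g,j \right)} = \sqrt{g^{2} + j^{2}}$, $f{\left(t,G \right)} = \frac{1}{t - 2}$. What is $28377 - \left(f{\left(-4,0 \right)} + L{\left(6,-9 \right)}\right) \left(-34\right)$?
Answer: $\frac{85114}{3} + 102 \sqrt{13} \approx 28739.0$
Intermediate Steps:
$f{\left(t,G \right)} = \frac{1}{-2 + t}$
$28377 - \left(f{\left(-4,0 \right)} + L{\left(6,-9 \right)}\right) \left(-34\right) = 28377 - \left(\frac{1}{-2 - 4} + \sqrt{6^{2} + \left(-9\right)^{2}}\right) \left(-34\right) = 28377 - \left(\frac{1}{-6} + \sqrt{36 + 81}\right) \left(-34\right) = 28377 - \left(- \frac{1}{6} + \sqrt{117}\right) \left(-34\right) = 28377 - \left(- \frac{1}{6} + 3 \sqrt{13}\right) \left(-34\right) = 28377 - \left(\frac{17}{3} - 102 \sqrt{13}\right) = \frac{85114}{3} + 102 \sqrt{13}$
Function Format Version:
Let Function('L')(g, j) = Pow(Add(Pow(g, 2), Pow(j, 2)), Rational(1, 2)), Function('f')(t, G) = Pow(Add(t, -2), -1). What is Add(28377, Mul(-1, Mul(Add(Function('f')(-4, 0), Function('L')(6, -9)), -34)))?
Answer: Add(Rational(85114, 3), Mul(102, Pow(13, Rational(1, 2)))) ≈ 28739.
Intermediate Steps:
Function('f')(t, G) = Pow(Add(-2, t), -1)
Add(28377, Mul(-1, Mul(Add(Function('f')(-4, 0), Function('L')(6, -9)), -34))) = Add(28377, Mul(-1, Mul(Add(Pow(Add(-2, -4), -1), Pow(Add(Pow(6, 2), Pow(-9, 2)), Rational(1, 2))), -34))) = Add(28377, Mul(-1, Mul(Add(Pow(-6, -1), Pow(Add(36, 81), Rational(1, 2))), -34))) = Add(28377, Mul(-1, Mul(Add(Rational(-1, 6), Pow(117, Rational(1, 2))), -34))) = Add(28377, Mul(-1, Mul(Add(Rational(-1, 6), Mul(3, Pow(13, Rational(1, 2)))), -34))) = Add(28377, Mul(-1, Add(Rational(17, 3), Mul(-102, Pow(13, Rational(1, 2)))))) = Add(28377, Add(Rational(-17, 3), Mul(102, Pow(13, Rational(1, 2))))) = Add(Rational(85114, 3), Mul(102, Pow(13, Rational(1, 2))))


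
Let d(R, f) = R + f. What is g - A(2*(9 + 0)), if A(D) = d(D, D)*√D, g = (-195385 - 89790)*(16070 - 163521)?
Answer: 42049338925 - 108*√2 ≈ 4.2049e+10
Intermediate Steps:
g = 42049338925 (g = -285175*(-147451) = 42049338925)
A(D) = 2*D^(3/2) (A(D) = (D + D)*√D = (2*D)*√D = 2*D^(3/2))
g - A(2*(9 + 0)) = 42049338925 - 2*(2*(9 + 0))^(3/2) = 42049338925 - 2*(2*9)^(3/2) = 42049338925 - 2*18^(3/2) = 42049338925 - 2*54*√2 = 42049338925 - 108*√2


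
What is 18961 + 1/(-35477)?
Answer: 672679396/35477 ≈ 18961.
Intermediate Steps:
18961 + 1/(-35477) = 18961 - 1/35477 = 672679396/35477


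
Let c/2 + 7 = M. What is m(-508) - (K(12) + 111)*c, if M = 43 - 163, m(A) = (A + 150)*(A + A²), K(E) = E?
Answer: -92173806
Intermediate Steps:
m(A) = (150 + A)*(A + A²)
M = -120
c = -254 (c = -14 + 2*(-120) = -14 - 240 = -254)
m(-508) - (K(12) + 111)*c = -508*(150 + (-508)² + 151*(-508)) - (12 + 111)*(-254) = -508*(150 + 258064 - 76708) - 123*(-254) = -508*181506 - 1*(-31242) = -92205048 + 31242 = -92173806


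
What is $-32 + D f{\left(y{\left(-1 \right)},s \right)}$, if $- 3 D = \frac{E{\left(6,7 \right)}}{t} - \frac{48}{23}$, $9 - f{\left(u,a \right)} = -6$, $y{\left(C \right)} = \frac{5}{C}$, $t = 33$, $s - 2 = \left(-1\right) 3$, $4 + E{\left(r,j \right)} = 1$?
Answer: $- \frac{5341}{253} \approx -21.111$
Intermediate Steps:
$E{\left(r,j \right)} = -3$ ($E{\left(r,j \right)} = -4 + 1 = -3$)
$s = -1$ ($s = 2 - 3 = -1$)
$f{\left(u,a \right)} = 15$ ($f{\left(u,a \right)} = 9 - -6 = 9 + 6 = 15$)
$D = \frac{551}{759}$ ($D = - \frac{- \frac{3}{33} - \frac{48}{23}}{3} = - \frac{\left(-3\right) \frac{1}{33} - \frac{48}{23}}{3} = - \frac{- \frac{1}{11} - \frac{48}{23}}{3} = \left(- \frac{1}{3}\right) \left(- \frac{551}{253}\right) = \frac{551}{759} \approx 0.72596$)
$-32 + D f{\left(y{\left(-1 \right)},s \right)} = -32 + \frac{551}{759} \cdot 15 = -32 + \frac{2755}{253} = - \frac{5341}{253}$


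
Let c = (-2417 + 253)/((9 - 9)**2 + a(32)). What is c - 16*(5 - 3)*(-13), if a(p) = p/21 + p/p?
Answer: -23396/53 ≈ -441.43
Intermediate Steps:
a(p) = 1 + p/21 (a(p) = p*(1/21) + 1 = p/21 + 1 = 1 + p/21)
c = -45444/53 (c = (-2417 + 253)/((9 - 9)**2 + (1 + (1/21)*32)) = -2164/(0**2 + (1 + 32/21)) = -2164/(0 + 53/21) = -2164/53/21 = -2164*21/53 = -45444/53 ≈ -857.43)
c - 16*(5 - 3)*(-13) = -45444/53 - 16*(5 - 3)*(-13) = -45444/53 - 16*2*(-13) = -45444/53 - 32*(-13) = -45444/53 - 1*(-416) = -45444/53 + 416 = -23396/53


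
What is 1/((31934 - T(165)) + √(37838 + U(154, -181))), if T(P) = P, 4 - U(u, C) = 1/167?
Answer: 5305423/168541663674 - √1055375371/168541663674 ≈ 3.1286e-5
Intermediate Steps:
U(u, C) = 667/167 (U(u, C) = 4 - 1/167 = 667/167)
1/((31934 - T(165)) + √(37838 + U(154, -181))) = 1/((31934 - 1*165) + √(37838 + 667/167)) = 1/((31934 - 165) + √(6319613/167)) = 1/(31769 + √1055375371/167)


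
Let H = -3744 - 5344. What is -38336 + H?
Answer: -47424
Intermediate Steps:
H = -9088
-38336 + H = -38336 - 9088 = -47424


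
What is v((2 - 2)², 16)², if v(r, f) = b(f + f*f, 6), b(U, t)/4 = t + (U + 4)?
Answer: 1272384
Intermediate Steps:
b(U, t) = 16 + 4*U + 4*t (b(U, t) = 4*(t + (U + 4)) = 4*(t + (4 + U)) = 4*(4 + U + t) = 16 + 4*U + 4*t)
v(r, f) = 40 + 4*f + 4*f² (v(r, f) = 16 + 4*(f + f*f) + 4*6 = 16 + 4*(f + f²) + 24 = 16 + (4*f + 4*f²) + 24 = 40 + 4*f + 4*f²)
v((2 - 2)², 16)² = (40 + 4*16*(1 + 16))² = (40 + 4*16*17)² = (40 + 1088)² = 1128² = 1272384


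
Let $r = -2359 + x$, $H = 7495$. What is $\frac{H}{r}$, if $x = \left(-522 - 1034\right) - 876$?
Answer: $- \frac{7495}{4791} \approx -1.5644$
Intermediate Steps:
$x = -2432$ ($x = -1556 - 876 = -2432$)
$r = -4791$ ($r = -2359 - 2432 = -4791$)
$\frac{H}{r} = \frac{7495}{-4791} = 7495 \left(- \frac{1}{4791}\right) = - \frac{7495}{4791}$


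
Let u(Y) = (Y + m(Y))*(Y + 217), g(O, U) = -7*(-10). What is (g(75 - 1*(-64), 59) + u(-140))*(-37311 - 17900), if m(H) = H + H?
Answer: 1781658970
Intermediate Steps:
g(O, U) = 70
m(H) = 2*H
u(Y) = 3*Y*(217 + Y) (u(Y) = (Y + 2*Y)*(Y + 217) = (3*Y)*(217 + Y) = 3*Y*(217 + Y))
(g(75 - 1*(-64), 59) + u(-140))*(-37311 - 17900) = (70 + 3*(-140)*(217 - 140))*(-37311 - 17900) = (70 + 3*(-140)*77)*(-55211) = (70 - 32340)*(-55211) = -32270*(-55211) = 1781658970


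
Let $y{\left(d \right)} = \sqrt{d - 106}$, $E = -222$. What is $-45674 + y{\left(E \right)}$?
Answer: $-45674 + 2 i \sqrt{82} \approx -45674.0 + 18.111 i$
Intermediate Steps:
$y{\left(d \right)} = \sqrt{-106 + d}$
$-45674 + y{\left(E \right)} = -45674 + \sqrt{-106 - 222} = -45674 + \sqrt{-328} = -45674 + 2 i \sqrt{82}$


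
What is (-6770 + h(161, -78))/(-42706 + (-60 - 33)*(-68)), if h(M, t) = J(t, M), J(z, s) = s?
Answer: 6609/36382 ≈ 0.18166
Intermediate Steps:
h(M, t) = M
(-6770 + h(161, -78))/(-42706 + (-60 - 33)*(-68)) = (-6770 + 161)/(-42706 + (-60 - 33)*(-68)) = -6609/(-42706 - 93*(-68)) = -6609/(-42706 + 6324) = -6609/(-36382) = -6609*(-1/36382) = 6609/36382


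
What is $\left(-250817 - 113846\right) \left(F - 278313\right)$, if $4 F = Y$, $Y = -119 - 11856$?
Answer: $\frac{410328653501}{4} \approx 1.0258 \cdot 10^{11}$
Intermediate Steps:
$Y = -11975$ ($Y = -119 - 11856 = -11975$)
$F = - \frac{11975}{4}$ ($F = \frac{1}{4} \left(-11975\right) = - \frac{11975}{4} \approx -2993.8$)
$\left(-250817 - 113846\right) \left(F - 278313\right) = \left(-250817 - 113846\right) \left(- \frac{11975}{4} - 278313\right) = \left(-364663\right) \left(- \frac{1125227}{4}\right) = \frac{410328653501}{4}$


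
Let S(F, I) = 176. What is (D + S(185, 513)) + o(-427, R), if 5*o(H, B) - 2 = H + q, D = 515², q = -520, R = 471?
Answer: 265212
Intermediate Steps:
D = 265225
o(H, B) = -518/5 + H/5 (o(H, B) = ⅖ + (H - 520)/5 = ⅖ + (-520 + H)/5 = ⅖ + (-104 + H/5) = -518/5 + H/5)
(D + S(185, 513)) + o(-427, R) = (265225 + 176) + (-518/5 + (⅕)*(-427)) = 265401 + (-518/5 - 427/5) = 265401 - 189 = 265212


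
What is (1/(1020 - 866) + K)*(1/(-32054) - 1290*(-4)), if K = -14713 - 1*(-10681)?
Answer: -14671497245479/705188 ≈ -2.0805e+7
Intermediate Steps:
K = -4032 (K = -14713 + 10681 = -4032)
(1/(1020 - 866) + K)*(1/(-32054) - 1290*(-4)) = (1/(1020 - 866) - 4032)*(1/(-32054) - 1290*(-4)) = (1/154 - 4032)*(-1/32054 + 5160) = (1/154 - 4032)*(165398639/32054) = -620927/154*165398639/32054 = -14671497245479/705188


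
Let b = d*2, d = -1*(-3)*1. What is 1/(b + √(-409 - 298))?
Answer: 6/743 - I*√707/743 ≈ 0.0080754 - 0.035787*I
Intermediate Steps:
d = 3 (d = 3*1 = 3)
b = 6 (b = 3*2 = 6)
1/(b + √(-409 - 298)) = 1/(6 + √(-409 - 298)) = 1/(6 + √(-707)) = 1/(6 + I*√707)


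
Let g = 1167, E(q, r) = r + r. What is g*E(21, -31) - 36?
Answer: -72390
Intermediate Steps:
E(q, r) = 2*r
g*E(21, -31) - 36 = 1167*(2*(-31)) - 36 = 1167*(-62) - 36 = -72354 - 36 = -72390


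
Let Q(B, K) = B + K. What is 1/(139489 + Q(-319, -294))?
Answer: 1/138876 ≈ 7.2007e-6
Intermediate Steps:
1/(139489 + Q(-319, -294)) = 1/(139489 + (-319 - 294)) = 1/(139489 - 613) = 1/138876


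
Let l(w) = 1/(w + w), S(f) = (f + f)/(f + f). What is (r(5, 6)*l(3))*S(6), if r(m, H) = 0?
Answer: 0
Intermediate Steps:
S(f) = 1 (S(f) = (2*f)/((2*f)) = (2*f)*(1/(2*f)) = 1)
l(w) = 1/(2*w)
(r(5, 6)*l(3))*S(6) = (0*((1/2)/3))*1 = (0*((1/2)*(1/3)))*1 = (0*(1/6))*1 = 0*1 = 0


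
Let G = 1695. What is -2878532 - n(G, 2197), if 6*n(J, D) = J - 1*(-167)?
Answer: -8636527/3 ≈ -2.8788e+6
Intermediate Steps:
n(J, D) = 167/6 + J/6 (n(J, D) = (J - 1*(-167))/6 = (J + 167)/6 = (167 + J)/6 = 167/6 + J/6)
-2878532 - n(G, 2197) = -2878532 - (167/6 + (1/6)*1695) = -2878532 - (167/6 + 565/2) = -2878532 - 1*931/3 = -2878532 - 931/3 = -8636527/3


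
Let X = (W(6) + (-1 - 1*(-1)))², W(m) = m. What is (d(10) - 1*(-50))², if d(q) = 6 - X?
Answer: 400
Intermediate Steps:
X = 36 (X = (6 + (-1 - 1*(-1)))² = (6 + (-1 + 1))² = (6 + 0)² = 6² = 36)
d(q) = -30 (d(q) = 6 - 1*36 = 6 - 36 = -30)
(d(10) - 1*(-50))² = (-30 - 1*(-50))² = (-30 + 50)² = 20² = 400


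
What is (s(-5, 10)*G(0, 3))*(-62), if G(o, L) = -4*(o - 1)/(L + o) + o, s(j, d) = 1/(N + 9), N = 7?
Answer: -31/6 ≈ -5.1667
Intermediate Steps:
s(j, d) = 1/16 (s(j, d) = 1/(7 + 9) = 1/16)
G(o, L) = o - 4*(-1 + o)/(L + o) (G(o, L) = -4*(-1 + o)/(L + o) + o = o - 4*(-1 + o)/(L + o))
(s(-5, 10)*G(0, 3))*(-62) = (((4 + 0**2 - 4*0 + 3*0)/(3 + 0))/16)*(-62) = (((4 + 0 + 0 + 0)/3)/16)*(-62) = (((1/3)*4)/16)*(-62) = ((1/16)*(4/3))*(-62) = (1/12)*(-62) = -31/6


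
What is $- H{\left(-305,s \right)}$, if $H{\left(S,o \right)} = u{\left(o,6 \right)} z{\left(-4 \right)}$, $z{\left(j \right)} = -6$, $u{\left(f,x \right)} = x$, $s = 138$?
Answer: $36$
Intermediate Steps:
$H{\left(S,o \right)} = -36$ ($H{\left(S,o \right)} = 6 \left(-6\right) = -36$)
$- H{\left(-305,s \right)} = \left(-1\right) \left(-36\right) = 36$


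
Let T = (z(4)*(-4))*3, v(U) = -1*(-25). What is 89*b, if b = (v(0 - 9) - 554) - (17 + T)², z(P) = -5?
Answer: -574762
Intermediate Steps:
v(U) = 25
T = 60 (T = -5*(-4)*3 = 20*3 = 60)
b = -6458 (b = (25 - 554) - (17 + 60)² = -529 - 1*77² = -529 - 1*5929 = -529 - 5929 = -6458)
89*b = 89*(-6458) = -574762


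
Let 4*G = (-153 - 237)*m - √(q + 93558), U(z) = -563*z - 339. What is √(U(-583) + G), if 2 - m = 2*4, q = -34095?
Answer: √(1313900 - 3*√6607)/2 ≈ 573.07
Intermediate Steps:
m = -6 (m = 2 - 2*4 = 2 - 1*8 = 2 - 8 = -6)
U(z) = -339 - 563*z
G = 585 - 3*√6607/4 (G = ((-153 - 237)*(-6) - √(-34095 + 93558))/4 = (-390*(-6) - √59463)/4 = (2340 - 3*√6607)/4 = 585 - 3*√6607/4 ≈ 524.04)
√(U(-583) + G) = √((-339 - 563*(-583)) + (585 - 3*√6607/4)) = √((-339 + 328229) + (585 - 3*√6607/4)) = √(327890 + (585 - 3*√6607/4)) = √(328475 - 3*√6607/4)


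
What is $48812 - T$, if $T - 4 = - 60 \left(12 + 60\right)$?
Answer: $53128$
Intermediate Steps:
$T = -4316$ ($T = 4 - 60 \left(12 + 60\right) = 4 - 4320 = -4316$)
$48812 - T = 48812 - -4316 = 48812 + 4316 = 53128$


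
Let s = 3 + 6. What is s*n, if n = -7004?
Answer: -63036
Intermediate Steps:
s = 9
s*n = 9*(-7004) = -63036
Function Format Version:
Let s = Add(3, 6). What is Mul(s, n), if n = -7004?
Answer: -63036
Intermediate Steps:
s = 9
Mul(s, n) = Mul(9, -7004) = -63036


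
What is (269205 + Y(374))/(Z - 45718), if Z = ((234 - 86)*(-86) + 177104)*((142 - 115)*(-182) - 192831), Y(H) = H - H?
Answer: -269205/32504577838 ≈ -8.2821e-6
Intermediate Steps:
Y(H) = 0
Z = -32504532120 (Z = (148*(-86) + 177104)*(27*(-182) - 192831) = (-12728 + 177104)*(-4914 - 192831) = 164376*(-197745) = -32504532120)
(269205 + Y(374))/(Z - 45718) = (269205 + 0)/(-32504532120 - 45718) = 269205/(-32504577838) = 269205*(-1/32504577838) = -269205/32504577838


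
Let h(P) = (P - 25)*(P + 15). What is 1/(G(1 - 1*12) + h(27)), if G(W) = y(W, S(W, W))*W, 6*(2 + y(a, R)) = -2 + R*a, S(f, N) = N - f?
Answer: 3/329 ≈ 0.0091185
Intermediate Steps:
y(a, R) = -7/3 + R*a/6 (y(a, R) = -2 + (-2 + R*a)/6 = -2 + (-⅓ + R*a/6) = -7/3 + R*a/6)
G(W) = -7*W/3 (G(W) = (-7/3 + (W - W)*W/6)*W = (-7/3 + (⅙)*0*W)*W = (-7/3 + 0)*W = -7*W/3)
h(P) = (-25 + P)*(15 + P)
1/(G(1 - 1*12) + h(27)) = 1/(-7*(1 - 1*12)/3 + (-375 + 27² - 10*27)) = 1/(-7*(1 - 12)/3 + (-375 + 729 - 270)) = 1/(-7/3*(-11) + 84) = 1/(77/3 + 84) = 1/(329/3) = 3/329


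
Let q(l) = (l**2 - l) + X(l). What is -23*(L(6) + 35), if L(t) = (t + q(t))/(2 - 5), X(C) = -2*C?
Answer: -621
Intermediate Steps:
q(l) = l**2 - 3*l (q(l) = (l**2 - l) - 2*l = l**2 - 3*l)
L(t) = -t/3 - t*(-3 + t)/3 (L(t) = (t + t*(-3 + t))/(2 - 5) = (t + t*(-3 + t))/(-3) = (t + t*(-3 + t))*(-1/3) = -t/3 - t*(-3 + t)/3)
-23*(L(6) + 35) = -23*((1/3)*6*(2 - 1*6) + 35) = -23*((1/3)*6*(2 - 6) + 35) = -23*((1/3)*6*(-4) + 35) = -23*(-8 + 35) = -23*27 = -621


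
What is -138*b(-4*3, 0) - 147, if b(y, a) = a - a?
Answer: -147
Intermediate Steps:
b(y, a) = 0
-138*b(-4*3, 0) - 147 = -138*0 - 147 = 0 - 147 = -147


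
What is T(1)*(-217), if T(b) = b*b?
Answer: -217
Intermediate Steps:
T(b) = b**2
T(1)*(-217) = 1**2*(-217) = 1*(-217) = -217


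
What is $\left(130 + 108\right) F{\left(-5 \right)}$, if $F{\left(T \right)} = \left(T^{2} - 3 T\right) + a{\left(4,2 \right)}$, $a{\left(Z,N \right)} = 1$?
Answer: $9758$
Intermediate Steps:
$F{\left(T \right)} = 1 + T^{2} - 3 T$ ($F{\left(T \right)} = \left(T^{2} - 3 T\right) + 1 = 1 + T^{2} - 3 T$)
$\left(130 + 108\right) F{\left(-5 \right)} = \left(130 + 108\right) \left(1 + \left(-5\right)^{2} - -15\right) = 238 \left(1 + 25 + 15\right) = 238 \cdot 41 = 9758$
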